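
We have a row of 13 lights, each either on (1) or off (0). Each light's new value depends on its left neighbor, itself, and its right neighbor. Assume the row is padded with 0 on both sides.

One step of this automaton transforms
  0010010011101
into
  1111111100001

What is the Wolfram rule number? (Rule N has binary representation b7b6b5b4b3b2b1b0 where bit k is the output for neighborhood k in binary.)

23

position 9: 111 → 0  (bit 7 = 0)
position 10: 110 → 0  (bit 6 = 0)
position 11: 101 → 0  (bit 5 = 0)
position 3: 100 → 1  (bit 4 = 1)
position 8: 011 → 0  (bit 3 = 0)
position 2: 010 → 1  (bit 2 = 1)
position 1: 001 → 1  (bit 1 = 1)
position 0: 000 → 1  (bit 0 = 1)
bits b7..b0 = 00010111 = 23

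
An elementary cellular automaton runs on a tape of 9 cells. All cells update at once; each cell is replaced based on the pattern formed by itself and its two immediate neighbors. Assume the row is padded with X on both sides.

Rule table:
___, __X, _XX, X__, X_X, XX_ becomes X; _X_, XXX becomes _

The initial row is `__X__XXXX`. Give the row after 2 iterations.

XX_XXX___
_XXX_XXXX

_XXX_XXXX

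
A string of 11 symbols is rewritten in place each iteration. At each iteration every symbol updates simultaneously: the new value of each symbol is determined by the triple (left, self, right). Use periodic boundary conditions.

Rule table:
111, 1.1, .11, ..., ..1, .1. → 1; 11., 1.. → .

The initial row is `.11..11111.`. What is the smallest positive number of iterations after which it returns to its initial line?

11..11111..
1..11111..1
..11111..11
.11111..11.
11111..11..
1111..11..1
111..11..11
11..11..111
1..11..1111
..11..11111
.11..11111.

11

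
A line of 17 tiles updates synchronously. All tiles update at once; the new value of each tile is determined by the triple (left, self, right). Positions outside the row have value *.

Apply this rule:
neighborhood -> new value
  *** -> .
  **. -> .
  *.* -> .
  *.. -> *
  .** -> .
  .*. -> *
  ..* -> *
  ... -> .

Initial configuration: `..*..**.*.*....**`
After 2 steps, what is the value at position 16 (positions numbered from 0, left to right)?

*

*****...*.**..*..
.....*.**...*****
position 16 holds *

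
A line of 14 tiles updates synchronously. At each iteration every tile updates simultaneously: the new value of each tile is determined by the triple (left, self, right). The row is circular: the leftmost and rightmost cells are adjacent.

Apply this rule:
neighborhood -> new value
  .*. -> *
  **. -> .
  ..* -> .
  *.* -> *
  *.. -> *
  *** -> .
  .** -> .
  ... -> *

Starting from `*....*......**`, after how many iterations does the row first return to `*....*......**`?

.***.******...
....*......***
***.******....
...*......***.
**.******....*
..*......***..
*.******....**
.*......***...
.******....***
*......***....
******....***.
......***....*
*****....***.*
.....***....*.
****....***.**
....***....*..
***....***.***
...***....*...
**....***.****
..***....*....
*....***.*****
.***....*.....
....***.******
***....*......
...***.******.
**....*......*
..***.******..
*....*......**

28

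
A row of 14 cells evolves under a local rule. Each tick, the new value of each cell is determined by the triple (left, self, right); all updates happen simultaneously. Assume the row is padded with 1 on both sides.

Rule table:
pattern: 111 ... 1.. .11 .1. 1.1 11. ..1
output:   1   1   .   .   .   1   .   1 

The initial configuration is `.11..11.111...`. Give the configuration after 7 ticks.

1...1..1.1..11
..11..1.1..1.1
.1...1.1..1.1.
1..11.1..1.1.1
..1..1..1.1.1.
.1..1..1.1.1.1
1..1..1.1.1.1.

1..1..1.1.1.1.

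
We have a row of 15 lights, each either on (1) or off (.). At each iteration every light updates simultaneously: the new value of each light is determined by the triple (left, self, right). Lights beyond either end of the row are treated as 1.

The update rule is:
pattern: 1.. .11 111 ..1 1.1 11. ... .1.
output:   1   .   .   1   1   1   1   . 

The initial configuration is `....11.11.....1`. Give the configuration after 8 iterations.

11.11.....11111

1111.11.111111.
...11.11.....11
111.11.111111..
..11.11.....111
11.11.111111...
.11.11.....1111
1.11.111111....
11.11.....11111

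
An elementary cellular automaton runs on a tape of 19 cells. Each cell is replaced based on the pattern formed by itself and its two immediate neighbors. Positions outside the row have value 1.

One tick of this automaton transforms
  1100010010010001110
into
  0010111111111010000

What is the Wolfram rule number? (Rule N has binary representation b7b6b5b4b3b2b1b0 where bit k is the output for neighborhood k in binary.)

position 0: 111 → 0  (bit 7 = 0)
position 1: 110 → 0  (bit 6 = 0)
position 18: 101 → 0  (bit 5 = 0)
position 2: 100 → 1  (bit 4 = 1)
position 15: 011 → 0  (bit 3 = 0)
position 5: 010 → 1  (bit 2 = 1)
position 4: 001 → 1  (bit 1 = 1)
position 3: 000 → 0  (bit 0 = 0)
bits b7..b0 = 00010110 = 22

22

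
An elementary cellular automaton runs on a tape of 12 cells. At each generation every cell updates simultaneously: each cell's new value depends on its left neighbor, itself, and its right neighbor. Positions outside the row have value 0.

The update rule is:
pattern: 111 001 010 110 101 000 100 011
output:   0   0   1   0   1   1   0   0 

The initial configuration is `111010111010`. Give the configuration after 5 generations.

000111000110
110000010000
000111010111
110000111000
000110000011

000110000011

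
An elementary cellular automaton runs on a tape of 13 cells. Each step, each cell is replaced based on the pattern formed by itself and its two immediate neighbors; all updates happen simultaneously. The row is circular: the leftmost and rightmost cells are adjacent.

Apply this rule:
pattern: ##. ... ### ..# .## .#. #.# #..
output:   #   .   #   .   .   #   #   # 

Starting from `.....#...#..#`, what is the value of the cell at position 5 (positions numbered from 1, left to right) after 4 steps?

.

#....##..##.#
##....##..##.
.##....##..##
#.##....##..#
position 5 holds .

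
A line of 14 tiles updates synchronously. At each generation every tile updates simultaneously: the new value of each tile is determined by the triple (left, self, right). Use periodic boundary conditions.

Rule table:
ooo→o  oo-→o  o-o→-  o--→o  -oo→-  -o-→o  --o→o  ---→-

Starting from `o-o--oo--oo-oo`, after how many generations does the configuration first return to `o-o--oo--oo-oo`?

o-ooo-ooo-o--o
o--oo--oo-ooo-
ooo-ooo-o--oo-
-oo--oo-ooo-o-
o-ooo-o--oo-oo
o--oo-ooo-o--o
ooo-o--oo-ooo-
-oo-ooo-o--oo-
o-o--oo-ooo-oo
o-ooo-o--oo--o
o--oo-ooo-ooo-
ooo-o--oo--oo-
-oo-ooo-ooo-o-
o-o--oo--oo-oo

14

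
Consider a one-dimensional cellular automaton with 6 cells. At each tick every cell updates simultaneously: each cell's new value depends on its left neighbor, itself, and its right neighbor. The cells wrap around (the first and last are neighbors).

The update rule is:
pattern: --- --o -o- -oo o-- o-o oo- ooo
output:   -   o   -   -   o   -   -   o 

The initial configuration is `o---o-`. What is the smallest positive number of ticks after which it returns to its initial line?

-o-o--
o---o-

2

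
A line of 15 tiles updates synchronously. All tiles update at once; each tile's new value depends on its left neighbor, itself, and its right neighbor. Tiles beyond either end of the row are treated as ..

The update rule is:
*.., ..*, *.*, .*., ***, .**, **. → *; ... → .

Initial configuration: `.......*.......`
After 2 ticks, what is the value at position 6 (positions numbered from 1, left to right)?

tick 1: ......***......
tick 2: .....*****.....
position 6 holds *

*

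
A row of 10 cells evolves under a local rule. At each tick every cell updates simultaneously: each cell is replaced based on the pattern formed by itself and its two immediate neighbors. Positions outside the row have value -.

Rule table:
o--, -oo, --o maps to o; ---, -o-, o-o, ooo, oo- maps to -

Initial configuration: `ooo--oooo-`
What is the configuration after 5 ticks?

o--ooo---o
-ooo--o-o-
oo--oo---o
o-ooo-o-o-
--o------o

--o------o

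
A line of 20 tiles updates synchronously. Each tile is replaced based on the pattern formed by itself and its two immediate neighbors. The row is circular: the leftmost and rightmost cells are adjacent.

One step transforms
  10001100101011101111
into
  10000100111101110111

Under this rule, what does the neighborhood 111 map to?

At position 13 the neighborhood is 111; the next row has 1 there.

1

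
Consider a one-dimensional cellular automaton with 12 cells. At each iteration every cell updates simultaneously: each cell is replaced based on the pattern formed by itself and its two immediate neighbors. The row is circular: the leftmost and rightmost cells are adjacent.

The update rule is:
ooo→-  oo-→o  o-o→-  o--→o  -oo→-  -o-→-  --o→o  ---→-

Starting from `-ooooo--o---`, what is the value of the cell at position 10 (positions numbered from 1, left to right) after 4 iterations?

o

iteration 1: o----ooo-o--
iteration 2: -o--o--o--oo
iteration 3: --oo-oo-oo-o
iteration 4: oo-o--o--o--
position 10 holds o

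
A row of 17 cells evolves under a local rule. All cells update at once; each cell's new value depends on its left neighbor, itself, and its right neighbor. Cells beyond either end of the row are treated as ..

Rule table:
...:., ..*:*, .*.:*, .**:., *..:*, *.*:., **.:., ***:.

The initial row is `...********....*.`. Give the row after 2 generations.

.***......****...

..*........*..***
.***......****...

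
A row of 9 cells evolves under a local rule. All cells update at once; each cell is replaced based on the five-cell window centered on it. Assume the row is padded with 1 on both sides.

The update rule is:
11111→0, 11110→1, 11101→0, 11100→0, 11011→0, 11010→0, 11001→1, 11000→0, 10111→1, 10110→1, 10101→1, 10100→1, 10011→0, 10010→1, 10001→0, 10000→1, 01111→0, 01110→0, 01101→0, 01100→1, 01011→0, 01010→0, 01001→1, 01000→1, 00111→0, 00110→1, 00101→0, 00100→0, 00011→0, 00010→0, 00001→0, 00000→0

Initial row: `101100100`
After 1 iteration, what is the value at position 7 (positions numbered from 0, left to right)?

iteration 1: 001111010
position 7 holds 1

1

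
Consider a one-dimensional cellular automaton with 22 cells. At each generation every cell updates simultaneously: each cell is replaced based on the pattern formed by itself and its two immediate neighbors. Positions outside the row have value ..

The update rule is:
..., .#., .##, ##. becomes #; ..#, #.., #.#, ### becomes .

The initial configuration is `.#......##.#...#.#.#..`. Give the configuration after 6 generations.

.#.####.##.#.#.#.#.#.#
.#.#..#.##.#.#.#.#.#.#
.#.#..#.##.#.#.#.#.#.#  (fixed point — unchanged through generation 6)

.#.#..#.##.#.#.#.#.#.#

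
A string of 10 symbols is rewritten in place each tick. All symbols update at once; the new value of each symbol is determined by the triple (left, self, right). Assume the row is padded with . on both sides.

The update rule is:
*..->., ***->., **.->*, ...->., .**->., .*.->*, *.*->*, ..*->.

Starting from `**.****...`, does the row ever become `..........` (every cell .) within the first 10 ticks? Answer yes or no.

no

.**...*...
..*...*...
..*...*...  (fixed point — unchanged through tick 10)
tick 10 is ..*...*..., still not uniform .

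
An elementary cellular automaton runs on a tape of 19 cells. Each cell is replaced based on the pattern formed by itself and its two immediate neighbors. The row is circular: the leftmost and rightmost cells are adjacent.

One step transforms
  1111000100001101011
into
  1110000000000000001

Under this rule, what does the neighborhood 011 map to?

0

At position 12 the neighborhood is 011; the next row has 0 there.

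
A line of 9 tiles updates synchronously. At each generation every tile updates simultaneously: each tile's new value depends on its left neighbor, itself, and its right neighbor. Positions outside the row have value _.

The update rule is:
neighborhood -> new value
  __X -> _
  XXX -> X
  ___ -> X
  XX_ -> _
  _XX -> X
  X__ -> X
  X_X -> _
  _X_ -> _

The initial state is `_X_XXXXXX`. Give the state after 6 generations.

___XXXXX_
XX_XXXX_X
X__XXX___
_X_XX_XXX
___X__XX_
XX__X_X_X

XX__X_X_X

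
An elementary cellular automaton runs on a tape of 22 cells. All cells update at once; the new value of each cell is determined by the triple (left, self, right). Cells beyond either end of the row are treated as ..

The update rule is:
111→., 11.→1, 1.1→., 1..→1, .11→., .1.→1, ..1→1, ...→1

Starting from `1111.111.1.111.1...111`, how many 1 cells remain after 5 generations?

6

generation 1: ...1...1.1...1.1111..1
generation 2: 11111111.11111....1111
generation 3: .......1.....11111...1
generation 4: 1111111111111....11111
generation 5: ............11111....1
count of 1: 6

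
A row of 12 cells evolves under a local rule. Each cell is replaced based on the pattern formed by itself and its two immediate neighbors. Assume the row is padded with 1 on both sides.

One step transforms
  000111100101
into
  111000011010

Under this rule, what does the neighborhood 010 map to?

At position 9 the neighborhood is 010; the next row has 0 there.

0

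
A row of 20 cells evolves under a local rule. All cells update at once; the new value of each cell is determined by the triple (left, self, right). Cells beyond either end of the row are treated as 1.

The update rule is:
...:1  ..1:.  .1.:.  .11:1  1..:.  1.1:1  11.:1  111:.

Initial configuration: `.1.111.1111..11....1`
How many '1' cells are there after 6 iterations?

1.11.111..1..11.11.1
111111.1.....1111111
.....11..111.1......
.111.11..1.11..1111.
11.1111...111..1..11
.111..1.1.1.1.....1.
count of 1: 8

8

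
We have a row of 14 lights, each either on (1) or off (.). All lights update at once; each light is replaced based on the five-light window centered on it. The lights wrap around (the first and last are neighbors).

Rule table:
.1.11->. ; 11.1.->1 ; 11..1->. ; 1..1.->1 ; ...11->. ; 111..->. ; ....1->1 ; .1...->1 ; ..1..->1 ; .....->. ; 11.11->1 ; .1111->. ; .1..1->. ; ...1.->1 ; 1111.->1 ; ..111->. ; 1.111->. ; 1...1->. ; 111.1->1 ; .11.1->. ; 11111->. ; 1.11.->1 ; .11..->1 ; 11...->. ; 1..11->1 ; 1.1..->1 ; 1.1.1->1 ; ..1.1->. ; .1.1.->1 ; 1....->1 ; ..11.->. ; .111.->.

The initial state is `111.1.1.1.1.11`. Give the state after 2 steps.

step 1: .1111111111...
step 2: .........1..11

.........1..11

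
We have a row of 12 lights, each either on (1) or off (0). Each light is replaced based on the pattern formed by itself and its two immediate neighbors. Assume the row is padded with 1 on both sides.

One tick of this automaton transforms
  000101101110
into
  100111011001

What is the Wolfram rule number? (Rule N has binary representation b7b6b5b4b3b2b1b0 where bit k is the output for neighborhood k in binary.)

60

position 9: 111 → 0  (bit 7 = 0)
position 6: 110 → 0  (bit 6 = 0)
position 4: 101 → 1  (bit 5 = 1)
position 0: 100 → 1  (bit 4 = 1)
position 5: 011 → 1  (bit 3 = 1)
position 3: 010 → 1  (bit 2 = 1)
position 2: 001 → 0  (bit 1 = 0)
position 1: 000 → 0  (bit 0 = 0)
bits b7..b0 = 00111100 = 60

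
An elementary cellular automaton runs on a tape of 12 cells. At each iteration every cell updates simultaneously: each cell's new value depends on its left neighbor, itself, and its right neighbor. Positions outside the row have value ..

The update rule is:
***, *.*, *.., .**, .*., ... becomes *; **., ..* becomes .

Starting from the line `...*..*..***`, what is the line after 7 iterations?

**.**.**.**.
*.**.**.**.*
***.**.**.**
**.**.**.**.  (repeats iteration 1; period 3)
iteration 7: **.**.**.**.

**.**.**.**.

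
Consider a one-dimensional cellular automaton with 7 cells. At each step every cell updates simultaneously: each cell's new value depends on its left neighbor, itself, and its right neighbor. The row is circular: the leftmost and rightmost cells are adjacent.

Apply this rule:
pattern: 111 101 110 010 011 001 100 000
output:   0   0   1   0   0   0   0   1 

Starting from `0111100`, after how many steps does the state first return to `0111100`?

5

0000101
0110000
0010111
0000001
0111100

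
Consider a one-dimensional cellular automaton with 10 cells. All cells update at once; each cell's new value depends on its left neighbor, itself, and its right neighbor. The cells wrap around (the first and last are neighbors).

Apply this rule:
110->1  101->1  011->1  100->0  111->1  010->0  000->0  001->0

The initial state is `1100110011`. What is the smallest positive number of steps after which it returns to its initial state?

1

1100110011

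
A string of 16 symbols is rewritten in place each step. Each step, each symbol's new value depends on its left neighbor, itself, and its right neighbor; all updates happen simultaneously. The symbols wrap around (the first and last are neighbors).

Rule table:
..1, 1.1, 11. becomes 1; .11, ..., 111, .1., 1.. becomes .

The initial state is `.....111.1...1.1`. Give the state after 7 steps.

step 1: ....1..11...1.1.
step 2: ...1..1.1..1.1..
step 3: ..1..1.1..1.1...
step 4: .1..1.1..1.1....
step 5: 1..1.1..1.1.....
step 6: ..1.1..1.1.....1
step 7: .1.1..1.1.....1.

.1.1..1.1.....1.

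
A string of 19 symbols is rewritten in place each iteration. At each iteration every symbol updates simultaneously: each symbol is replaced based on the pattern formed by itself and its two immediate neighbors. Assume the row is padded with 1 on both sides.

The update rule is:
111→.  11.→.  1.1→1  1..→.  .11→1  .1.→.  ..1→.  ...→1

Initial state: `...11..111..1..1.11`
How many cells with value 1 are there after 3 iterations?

.1.1...1........11.
1.1..1...111111.1.1
.1.....1.1.....1.11
count of 1: 6

6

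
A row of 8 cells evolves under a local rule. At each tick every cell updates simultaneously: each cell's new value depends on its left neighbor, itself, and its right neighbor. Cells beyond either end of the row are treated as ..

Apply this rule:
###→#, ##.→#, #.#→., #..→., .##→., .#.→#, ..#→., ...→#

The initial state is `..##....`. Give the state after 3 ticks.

#..#...#

#..#.###
#..#..##
#..#...#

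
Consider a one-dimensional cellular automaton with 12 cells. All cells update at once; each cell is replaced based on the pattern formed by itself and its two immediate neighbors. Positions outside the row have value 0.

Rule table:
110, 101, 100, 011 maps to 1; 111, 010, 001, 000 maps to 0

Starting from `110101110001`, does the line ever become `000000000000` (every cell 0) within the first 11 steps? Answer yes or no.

no

step 1: 111011011000
step 2: 101111111100
step 3: 011000000110
step 4: 011100000111
step 5: 010110000101
step 6: 001111000010
step 7: 001001100001
step 8: 000101110000
step 9: 000011011000
step 10: 000011111100
step 11: 000010000110
step 11 is 000010000110, still not uniform 0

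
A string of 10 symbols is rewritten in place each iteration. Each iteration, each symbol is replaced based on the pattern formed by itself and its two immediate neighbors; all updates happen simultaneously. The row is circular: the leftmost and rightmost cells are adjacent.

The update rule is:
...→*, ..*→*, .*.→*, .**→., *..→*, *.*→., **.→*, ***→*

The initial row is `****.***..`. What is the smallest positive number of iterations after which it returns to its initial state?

5

iteration 1: .***..****
iteration 2: ..****.***
iteration 3: **.***..**
iteration 4: **..****.*
iteration 5: ****.***..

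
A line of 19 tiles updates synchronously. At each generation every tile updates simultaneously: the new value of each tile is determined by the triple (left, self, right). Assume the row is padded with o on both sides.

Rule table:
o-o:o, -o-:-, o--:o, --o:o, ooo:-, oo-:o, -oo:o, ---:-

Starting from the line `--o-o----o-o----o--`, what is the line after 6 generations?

generation 1: oo-o-o--o-o-o--o-oo
generation 2: -oo-o-oo-o-o-oo-oo-
generation 3: oooo-oooo-o-ooooooo
generation 4: ---ooo--oo-oo------
generation 5: o-oo-ooooooooo----o
generation 6: oooooo-------oo--oo

oooooo-------oo--oo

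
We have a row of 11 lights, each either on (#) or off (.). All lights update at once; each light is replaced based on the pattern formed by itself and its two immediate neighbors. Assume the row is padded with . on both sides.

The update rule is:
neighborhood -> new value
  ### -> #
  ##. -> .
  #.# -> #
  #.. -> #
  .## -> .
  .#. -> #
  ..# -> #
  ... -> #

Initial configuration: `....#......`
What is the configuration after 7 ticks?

###########
.#########.
#.#######.#
##.#####.##
..#.###.#..
####.#.####
.##.###.##.

.##.###.##.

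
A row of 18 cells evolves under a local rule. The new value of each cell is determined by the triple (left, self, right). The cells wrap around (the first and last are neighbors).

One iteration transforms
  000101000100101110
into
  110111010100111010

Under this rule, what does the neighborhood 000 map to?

1

At position 0 the neighborhood is 000; the next row has 1 there.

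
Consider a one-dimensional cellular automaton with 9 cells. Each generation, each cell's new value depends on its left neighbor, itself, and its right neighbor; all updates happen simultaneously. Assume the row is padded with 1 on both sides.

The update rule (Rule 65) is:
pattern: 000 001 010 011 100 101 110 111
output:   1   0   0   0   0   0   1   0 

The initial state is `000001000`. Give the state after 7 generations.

010001110

generation 1: 011100010
generation 2: 000101000
generation 3: 010000010
generation 4: 000111000
generation 5: 010001010
generation 6: 000100000
generation 7: 010001110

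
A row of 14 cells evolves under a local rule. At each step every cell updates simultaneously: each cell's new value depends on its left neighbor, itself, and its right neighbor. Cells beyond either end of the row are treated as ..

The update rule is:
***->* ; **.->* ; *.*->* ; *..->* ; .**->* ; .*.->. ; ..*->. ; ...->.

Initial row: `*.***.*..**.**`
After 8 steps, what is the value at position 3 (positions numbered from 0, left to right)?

*

.*****.*.*****
.******.******
.*************
.*************  (fixed point — unchanged through step 8)
position 3 holds *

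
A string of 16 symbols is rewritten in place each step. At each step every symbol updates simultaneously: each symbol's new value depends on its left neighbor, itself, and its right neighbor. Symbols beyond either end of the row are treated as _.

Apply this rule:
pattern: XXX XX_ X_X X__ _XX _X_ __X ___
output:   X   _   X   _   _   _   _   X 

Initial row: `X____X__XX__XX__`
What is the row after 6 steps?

step 1: __XX___________X
step 2: X____XXXXXXXXX__
step 3: __XX__XXXXXXX__X
step 4: X______XXXXX____
step 5: __XXXX__XXX__XXX
step 6: X__XX____X____X_

X__XX____X____X_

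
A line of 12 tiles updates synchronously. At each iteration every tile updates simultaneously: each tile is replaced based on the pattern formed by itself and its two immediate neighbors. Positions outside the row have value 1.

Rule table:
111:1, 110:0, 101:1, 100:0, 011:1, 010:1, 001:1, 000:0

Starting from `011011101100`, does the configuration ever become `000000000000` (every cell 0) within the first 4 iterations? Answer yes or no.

no

110111011001
101110110011
011101100111
111011001111
iteration 4 is 111011001111, still not uniform 0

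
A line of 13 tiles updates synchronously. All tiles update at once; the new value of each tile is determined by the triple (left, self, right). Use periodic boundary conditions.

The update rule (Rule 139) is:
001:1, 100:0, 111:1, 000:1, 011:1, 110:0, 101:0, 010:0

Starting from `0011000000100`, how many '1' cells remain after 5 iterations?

iteration 1: 1110011111001
iteration 2: 1100111110011
iteration 3: 1001111100111
iteration 4: 0011111001111
iteration 5: 0111110011110
count of 1: 9

9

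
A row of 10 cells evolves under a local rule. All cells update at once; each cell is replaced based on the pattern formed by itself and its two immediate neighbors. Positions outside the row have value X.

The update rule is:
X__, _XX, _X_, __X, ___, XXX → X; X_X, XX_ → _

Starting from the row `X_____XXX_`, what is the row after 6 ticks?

_XXXXXXX__
_XXXXXX_XX
_XXXXX__XX
_XXXX_XXXX
_XXX__XXXX
_XX_XXXXXX

_XX_XXXXXX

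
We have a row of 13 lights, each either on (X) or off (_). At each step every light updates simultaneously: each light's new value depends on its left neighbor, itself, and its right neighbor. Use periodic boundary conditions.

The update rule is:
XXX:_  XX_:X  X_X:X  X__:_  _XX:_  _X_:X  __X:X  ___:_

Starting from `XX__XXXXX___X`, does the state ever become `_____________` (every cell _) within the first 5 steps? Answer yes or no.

_X_X____X__X_
XXXX___XX_XX_
___X__X_XX_XX
__XX_XXX_XX_X
_X_XX__XX_XXX
step 5 is _X_XX__XX_XXX, still not uniform _

no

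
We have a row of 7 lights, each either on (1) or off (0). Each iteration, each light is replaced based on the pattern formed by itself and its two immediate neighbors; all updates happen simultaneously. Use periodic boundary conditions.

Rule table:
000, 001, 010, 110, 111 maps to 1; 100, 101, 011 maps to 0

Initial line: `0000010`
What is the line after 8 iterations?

1010010

1111110
0111110
1011110
1001110
1010110
1010010
1010110  (repeats iteration 5; period 2)
iteration 8: 1010010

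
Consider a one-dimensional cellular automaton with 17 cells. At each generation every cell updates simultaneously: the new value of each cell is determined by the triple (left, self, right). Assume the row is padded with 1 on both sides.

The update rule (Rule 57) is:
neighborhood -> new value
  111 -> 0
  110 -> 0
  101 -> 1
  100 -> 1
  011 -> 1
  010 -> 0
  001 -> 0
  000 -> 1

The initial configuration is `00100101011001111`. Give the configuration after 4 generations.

01010010101011011

10010010110101000
01001001101010110
10100101010101101
01010010101011011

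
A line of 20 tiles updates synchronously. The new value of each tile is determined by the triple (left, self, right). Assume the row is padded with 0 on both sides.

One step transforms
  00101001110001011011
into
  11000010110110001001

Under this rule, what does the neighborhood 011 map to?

0

At position 7 the neighborhood is 011; the next row has 0 there.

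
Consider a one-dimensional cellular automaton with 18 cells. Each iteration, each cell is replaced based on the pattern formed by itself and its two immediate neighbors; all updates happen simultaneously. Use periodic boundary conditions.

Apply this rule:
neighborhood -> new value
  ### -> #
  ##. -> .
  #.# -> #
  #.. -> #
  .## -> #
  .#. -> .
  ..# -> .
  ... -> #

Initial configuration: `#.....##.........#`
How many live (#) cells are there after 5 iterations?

14

.####.#.########.#
####.#.########.#.
###.#.########.#.#
##.#.########.#.##
#.#.########.#.###
count of #: 14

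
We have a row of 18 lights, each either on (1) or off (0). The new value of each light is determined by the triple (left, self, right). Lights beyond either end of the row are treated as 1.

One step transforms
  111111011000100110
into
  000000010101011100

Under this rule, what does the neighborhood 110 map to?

At position 5 the neighborhood is 110; the next row has 0 there.

0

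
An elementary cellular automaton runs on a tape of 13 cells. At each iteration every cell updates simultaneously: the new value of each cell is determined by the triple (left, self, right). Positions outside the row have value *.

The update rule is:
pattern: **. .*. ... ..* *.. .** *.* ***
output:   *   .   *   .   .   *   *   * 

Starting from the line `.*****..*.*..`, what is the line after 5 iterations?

*******.***.*

iteration 1: ******...*...
iteration 2: ******.*...*.
iteration 3: *******..*..*
iteration 4: *******.....*
iteration 5: *******.***.*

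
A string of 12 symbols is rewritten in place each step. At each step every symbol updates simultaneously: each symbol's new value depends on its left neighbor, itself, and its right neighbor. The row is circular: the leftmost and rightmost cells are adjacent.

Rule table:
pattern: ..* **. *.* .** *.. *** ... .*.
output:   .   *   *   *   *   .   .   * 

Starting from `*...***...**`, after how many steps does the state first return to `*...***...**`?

**..*.**..*.
***.*****.**
..***...***.
..*.**..*.**
*.*****.****
***...***...
*.**..*.**..
*****.*****.
*...***...**

9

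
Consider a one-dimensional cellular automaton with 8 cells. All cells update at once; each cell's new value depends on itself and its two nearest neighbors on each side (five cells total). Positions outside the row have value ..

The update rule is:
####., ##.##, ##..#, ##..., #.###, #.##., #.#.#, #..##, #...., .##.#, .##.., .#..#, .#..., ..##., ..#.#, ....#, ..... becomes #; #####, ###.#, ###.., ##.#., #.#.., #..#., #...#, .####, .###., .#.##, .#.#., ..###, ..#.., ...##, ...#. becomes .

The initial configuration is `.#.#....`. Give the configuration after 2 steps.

step 1: .#..####
step 2: ..##..#.

..##..#.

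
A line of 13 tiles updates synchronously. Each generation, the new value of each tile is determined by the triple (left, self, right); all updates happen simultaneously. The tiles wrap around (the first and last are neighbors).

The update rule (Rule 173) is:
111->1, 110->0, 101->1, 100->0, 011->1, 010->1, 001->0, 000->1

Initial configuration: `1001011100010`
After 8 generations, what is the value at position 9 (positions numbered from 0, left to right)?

1001111001011
0001110001111
0101100101110
0111000111100
0110010111001
1100011110001
1001011100101
0001111000111
position 9 holds 0

0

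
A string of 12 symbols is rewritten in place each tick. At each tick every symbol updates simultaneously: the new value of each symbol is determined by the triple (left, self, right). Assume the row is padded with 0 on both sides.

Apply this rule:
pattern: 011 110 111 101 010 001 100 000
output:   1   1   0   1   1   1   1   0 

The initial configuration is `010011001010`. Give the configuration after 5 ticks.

101100001101

111111111111
100000000001
110000000011
111000000111
101100001101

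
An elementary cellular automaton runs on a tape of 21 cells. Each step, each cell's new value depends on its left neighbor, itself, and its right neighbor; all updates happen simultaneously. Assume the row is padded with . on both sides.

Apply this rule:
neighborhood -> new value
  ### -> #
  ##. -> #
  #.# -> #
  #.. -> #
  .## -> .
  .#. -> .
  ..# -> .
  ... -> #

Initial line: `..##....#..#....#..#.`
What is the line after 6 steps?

#..####..#..###..#..#
.#..####..#..###..#..
..#..####..#..###..##
#..#..####..#..###..#
.#..#..####..#..###..
..#..#..####..#..####

..#..#..####..#..####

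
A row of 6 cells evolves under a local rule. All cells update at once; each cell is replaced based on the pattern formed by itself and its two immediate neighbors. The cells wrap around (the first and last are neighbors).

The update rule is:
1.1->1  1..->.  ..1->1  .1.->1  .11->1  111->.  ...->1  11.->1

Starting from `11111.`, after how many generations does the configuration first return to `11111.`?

9

1...11
1.111.
111.11
..111.
111.1.
1.1111
111...
1.1.11
11111.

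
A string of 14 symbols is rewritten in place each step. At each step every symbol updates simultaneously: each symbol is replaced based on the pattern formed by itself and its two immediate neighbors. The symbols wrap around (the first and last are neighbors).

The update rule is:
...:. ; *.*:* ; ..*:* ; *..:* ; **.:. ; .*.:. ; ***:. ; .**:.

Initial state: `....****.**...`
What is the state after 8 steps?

step 1: ...*....*..*..
step 2: ..*.*..*.**.*.
step 3: .*.*.**.*..*.*
step 4: *.*.*..*.**.*.
step 5: .*.*.**.*..*.*  (repeats step 3; period 2)
step 8: *.*.*..*.**.*.

*.*.*..*.**.*.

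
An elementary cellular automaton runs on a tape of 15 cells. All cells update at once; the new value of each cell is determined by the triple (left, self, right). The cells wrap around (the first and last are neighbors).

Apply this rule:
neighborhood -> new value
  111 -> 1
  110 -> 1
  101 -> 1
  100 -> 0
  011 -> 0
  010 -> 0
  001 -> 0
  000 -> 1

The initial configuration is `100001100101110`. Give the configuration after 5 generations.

001100100010111
000100001001011
010001100000101
100100101110010
000000010110001

000000010110001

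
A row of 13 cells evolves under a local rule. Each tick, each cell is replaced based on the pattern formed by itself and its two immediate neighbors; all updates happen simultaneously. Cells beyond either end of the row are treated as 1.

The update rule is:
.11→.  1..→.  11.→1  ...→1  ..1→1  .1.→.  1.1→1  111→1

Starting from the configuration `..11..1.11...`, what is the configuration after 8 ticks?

.1.1.1.1.1.11
1.1.1.1.1.1.1
11.1.1.1.1.1.
111.1.1.1.1.1
1111.1.1.1.1.
11111.1.1.1.1
111111.1.1.1.
1111111.1.1.1

1111111.1.1.1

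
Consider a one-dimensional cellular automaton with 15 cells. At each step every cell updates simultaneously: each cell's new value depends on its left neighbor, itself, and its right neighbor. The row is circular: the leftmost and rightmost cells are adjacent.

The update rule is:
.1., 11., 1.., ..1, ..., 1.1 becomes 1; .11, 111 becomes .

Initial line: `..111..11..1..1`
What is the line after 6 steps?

11..111.1111111
.111..11.......
1..111.11111111
111..11........
..111.111111111
11..11........1

11..11........1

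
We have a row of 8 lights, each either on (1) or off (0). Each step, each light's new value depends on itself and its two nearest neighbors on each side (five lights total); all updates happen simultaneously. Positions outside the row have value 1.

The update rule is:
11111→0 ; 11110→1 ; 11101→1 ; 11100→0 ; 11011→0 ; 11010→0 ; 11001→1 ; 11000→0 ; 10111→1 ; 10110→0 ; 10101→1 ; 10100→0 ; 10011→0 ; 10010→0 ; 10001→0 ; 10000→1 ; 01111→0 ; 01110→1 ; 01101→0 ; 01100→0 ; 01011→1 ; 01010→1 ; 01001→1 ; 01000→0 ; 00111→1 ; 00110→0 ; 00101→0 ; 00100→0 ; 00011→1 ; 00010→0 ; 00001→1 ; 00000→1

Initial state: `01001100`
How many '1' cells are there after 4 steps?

2

00100010
10000001
00111111
10100000
count of 1: 2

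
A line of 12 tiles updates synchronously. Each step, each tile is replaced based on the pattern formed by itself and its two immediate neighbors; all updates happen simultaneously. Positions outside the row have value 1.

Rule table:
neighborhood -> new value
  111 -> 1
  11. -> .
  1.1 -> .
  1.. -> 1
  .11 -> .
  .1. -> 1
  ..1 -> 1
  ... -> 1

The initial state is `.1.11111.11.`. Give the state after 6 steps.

step 1: .1..111.....
step 2: .111.1.11111
step 3: ..1..1..1111
step 4: 11111111.111
step 5: 1111111...11
step 6: 111111.111.1

111111.111.1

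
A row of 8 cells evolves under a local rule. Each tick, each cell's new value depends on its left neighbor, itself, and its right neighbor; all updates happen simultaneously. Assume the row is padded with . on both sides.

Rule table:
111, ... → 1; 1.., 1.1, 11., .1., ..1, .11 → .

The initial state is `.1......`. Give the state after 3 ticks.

.....1..

tick 1: ...11111
tick 2: 11..111.
tick 3: .....1..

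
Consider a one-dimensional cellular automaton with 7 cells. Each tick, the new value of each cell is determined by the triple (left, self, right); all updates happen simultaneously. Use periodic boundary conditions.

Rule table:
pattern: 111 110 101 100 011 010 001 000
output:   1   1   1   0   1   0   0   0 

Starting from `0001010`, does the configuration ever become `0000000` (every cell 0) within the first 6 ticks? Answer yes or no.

0000100
0000000
all cells are 0 at tick 2

yes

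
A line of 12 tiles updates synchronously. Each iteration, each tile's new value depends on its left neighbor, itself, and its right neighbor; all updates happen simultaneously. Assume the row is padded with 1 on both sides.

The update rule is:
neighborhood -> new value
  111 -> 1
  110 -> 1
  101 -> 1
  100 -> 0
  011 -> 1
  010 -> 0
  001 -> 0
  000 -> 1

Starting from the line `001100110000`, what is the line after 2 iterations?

001100110110
001100111111

001100111111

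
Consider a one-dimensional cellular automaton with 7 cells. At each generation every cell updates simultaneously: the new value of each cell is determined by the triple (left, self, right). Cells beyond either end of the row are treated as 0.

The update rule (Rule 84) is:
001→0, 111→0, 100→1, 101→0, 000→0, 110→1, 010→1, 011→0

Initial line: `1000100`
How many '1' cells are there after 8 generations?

1100110
0110011
0011001
0001101
0000101
0000101  (fixed point — unchanged through generation 8)
count of 1: 2

2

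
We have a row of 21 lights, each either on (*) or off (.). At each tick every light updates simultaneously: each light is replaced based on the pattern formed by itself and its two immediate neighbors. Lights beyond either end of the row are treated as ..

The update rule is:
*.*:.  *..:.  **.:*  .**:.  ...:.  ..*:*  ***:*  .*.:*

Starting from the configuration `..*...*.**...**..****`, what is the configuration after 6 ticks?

*.*.*.*.**.**.*.*.*.*

.**..**..*..*.*.*.***
*.*.*.*.**.**.*.*..**
*.*.*.*..*..*.*.*.*.*
*.*.*.*.**.**.*.*.*.*
*.*.*.*..*..*.*.*.*.*  (repeats tick 3; period 2)
tick 6: *.*.*.*.**.**.*.*.*.*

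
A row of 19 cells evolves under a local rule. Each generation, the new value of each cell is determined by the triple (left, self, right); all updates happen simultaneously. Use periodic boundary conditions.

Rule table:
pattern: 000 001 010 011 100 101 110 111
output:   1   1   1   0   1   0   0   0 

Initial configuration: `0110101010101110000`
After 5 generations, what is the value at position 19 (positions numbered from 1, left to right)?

1000101010100001111
0111101010111110000
1000001010000001111
0111111011111110000
1000000000000001111
position 19 holds 1

1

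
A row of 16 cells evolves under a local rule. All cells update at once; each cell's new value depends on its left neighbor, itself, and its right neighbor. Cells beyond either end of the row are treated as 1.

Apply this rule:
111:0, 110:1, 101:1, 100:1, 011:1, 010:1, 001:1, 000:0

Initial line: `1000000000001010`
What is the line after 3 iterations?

1111000001111001

1100000000011111
0110000000110000
1111000001111001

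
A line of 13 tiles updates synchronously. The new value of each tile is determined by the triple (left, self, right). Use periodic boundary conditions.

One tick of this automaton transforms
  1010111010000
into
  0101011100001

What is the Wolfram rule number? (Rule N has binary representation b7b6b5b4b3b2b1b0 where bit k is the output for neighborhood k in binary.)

position 5: 111 → 1  (bit 7 = 1)
position 6: 110 → 1  (bit 6 = 1)
position 1: 101 → 1  (bit 5 = 1)
position 9: 100 → 0  (bit 4 = 0)
position 4: 011 → 0  (bit 3 = 0)
position 0: 010 → 0  (bit 2 = 0)
position 12: 001 → 1  (bit 1 = 1)
position 10: 000 → 0  (bit 0 = 0)
bits b7..b0 = 11100010 = 226

226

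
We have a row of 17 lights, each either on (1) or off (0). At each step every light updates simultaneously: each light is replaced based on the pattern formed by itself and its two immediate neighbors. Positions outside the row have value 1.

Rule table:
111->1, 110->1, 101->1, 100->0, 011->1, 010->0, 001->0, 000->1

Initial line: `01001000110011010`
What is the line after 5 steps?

11111001110011111

step 1: 10000010110011101
step 2: 10111001110011111
step 3: 11111001110011111
step 4: 11111001110011111  (fixed point — unchanged through step 5)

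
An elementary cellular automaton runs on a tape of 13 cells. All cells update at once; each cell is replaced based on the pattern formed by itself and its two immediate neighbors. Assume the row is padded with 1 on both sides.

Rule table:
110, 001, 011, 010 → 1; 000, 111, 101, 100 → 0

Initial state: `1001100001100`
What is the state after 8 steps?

1010101010101

step 1: 1011100011101
step 2: 1010100110101
step 3: 1010101110101
step 4: 1010101010101
step 5: 1010101010101  (fixed point — unchanged through step 8)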